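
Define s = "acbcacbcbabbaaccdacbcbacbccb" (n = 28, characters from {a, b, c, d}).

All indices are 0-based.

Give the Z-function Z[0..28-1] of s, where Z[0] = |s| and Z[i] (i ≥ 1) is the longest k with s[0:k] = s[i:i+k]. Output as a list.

[28, 0, 0, 0, 4, 0, 0, 0, 0, 1, 0, 0, 1, 2, 0, 0, 0, 4, 0, 0, 0, 0, 4, 0, 0, 0, 0, 0]

Z[0]=28
i=1: i≥r, start 0; Z[1]=0
i=2: i≥r, start 0; Z[2]=0
i=3: i≥r, start 0; Z[3]=0
i=4: i≥r, start 0; Z[4]=4 scan→box=[4,8)
i=5: min(r-i=3, Z[1]=0)=0; Z[5]=0
i=6: min(r-i=2, Z[2]=0)=0; Z[6]=0
i=7: min(r-i=1, Z[3]=0)=0; Z[7]=0
i=8: i≥r, start 0; Z[8]=0
i=9: i≥r, start 0; Z[9]=1 scan→box=[9,10)
i=10: i≥r, start 0; Z[10]=0
i=11: i≥r, start 0; Z[11]=0
i=12: i≥r, start 0; Z[12]=1 scan→box=[12,13)
i=13: i≥r, start 0; Z[13]=2 scan→box=[13,15)
i=14: min(r-i=1, Z[1]=0)=0; Z[14]=0
i=15: i≥r, start 0; Z[15]=0
i=16: i≥r, start 0; Z[16]=0
i=17: i≥r, start 0; Z[17]=4 scan→box=[17,21)
i=18: min(r-i=3, Z[1]=0)=0; Z[18]=0
i=19: min(r-i=2, Z[2]=0)=0; Z[19]=0
i=20: min(r-i=1, Z[3]=0)=0; Z[20]=0
i=21: i≥r, start 0; Z[21]=0
i=22: i≥r, start 0; Z[22]=4 scan→box=[22,26)
i=23: min(r-i=3, Z[1]=0)=0; Z[23]=0
i=24: min(r-i=2, Z[2]=0)=0; Z[24]=0
i=25: min(r-i=1, Z[3]=0)=0; Z[25]=0
i=26: i≥r, start 0; Z[26]=0
i=27: i≥r, start 0; Z[27]=0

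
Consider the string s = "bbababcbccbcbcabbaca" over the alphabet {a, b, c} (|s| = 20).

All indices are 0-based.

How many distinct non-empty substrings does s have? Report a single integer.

sorted suffixes:
  #0 SA[0]=19  'a'
  #1 SA[1]=2  'ababcbccbcbcabbaca'
  #2 SA[2]=14  'abbaca'
  #3 SA[3]=4  'abcbccbcbcabbaca'
  #4 SA[4]=17  'aca'
  #5 SA[5]=1  'bababcbccbcbcabbaca'
  #6 SA[6]=3  'babcbccbcbcabbaca'
  #7 SA[7]=16  'baca'
  #8 SA[8]=0  'bbababcbccbcbcabbaca'
  #9 SA[9]=15  'bbaca'
  #10 SA[10]=12  'bcabbaca'
  #11 SA[11]=10  'bcbcabbaca'
  #12 SA[12]=5  'bcbccbcbcabbaca'
  #13 SA[13]=7  'bccbcbcabbaca'
  #14 SA[14]=18  'ca'
  #15 SA[15]=13  'cabbaca'
  #16 SA[16]=11  'cbcabbaca'
  #17 SA[17]=9  'cbcbcabbaca'
  #18 SA[18]=6  'cbccbcbcabbaca'
  #19 SA[19]=8  'ccbcbcabbaca'

SA = [19, 2, 14, 4, 17, 1, 3, 16, 0, 15, 12, 10, 5, 7, 18, 13, 11, 9, 6, 8]
[i] adj suffixes → lcp
  [1] 19/2 → 1 ('a')
  [2] 2/14 → 2 ('ab')
  [3] 14/4 → 2 ('ab')
  [4] 4/17 → 1 ('a')
  [5] 17/1 → 0 ('')
  [6] 1/3 → 3 ('bab')
  [7] 3/16 → 2 ('ba')
  [8] 16/0 → 1 ('b')
  [9] 0/15 → 3 ('bba')
  [10] 15/12 → 1 ('b')
  [11] 12/10 → 2 ('bc')
  [12] 10/5 → 4 ('bcbc')
  [13] 5/7 → 2 ('bc')
  [14] 7/18 → 0 ('')
  [15] 18/13 → 2 ('ca')
  [16] 13/11 → 1 ('c')
  [17] 11/9 → 3 ('cbc')
  [18] 9/6 → 3 ('cbc')
  [19] 6/8 → 1 ('c')

n(n+1)/2 = 20·21/2 = 210
Σ LCP = 0 + 1 + 2 + 2 + 1 + 0 + 3 + 2 + 1 + 3 + 1 + 2 + 4 + 2 + 0 + 2 + 1 + 3 + 3 + 1 = 34
distinct = 210 − 34 = 176

176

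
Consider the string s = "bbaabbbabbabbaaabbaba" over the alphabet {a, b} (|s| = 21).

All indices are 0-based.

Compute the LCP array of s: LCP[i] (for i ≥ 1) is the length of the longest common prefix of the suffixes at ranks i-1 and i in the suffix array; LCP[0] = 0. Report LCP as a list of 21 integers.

[0, 1, 2, 4, 1, 2, 4, 5, 3, 0, 2, 3, 2, 3, 5, 1, 4, 3, 4, 6, 2]

rank | idx | suffix
   0 |  20 | a
   1 |  13 | aaabbaba
   2 |  14 | aabbaba
   3 |   2 | aabbbabbabbaaabbaba
   4 |  18 | aba
   5 |  10 | abbaaabbaba
   6 |  15 | abbaba
   7 |   7 | abbabbaaabbaba
   8 |   3 | abbbabbabbaaabbaba
   9 |  19 | ba
  10 |  12 | baaabbaba
  11 |   1 | baabbbabbabbaaabbaba
  12 |  17 | baba
  13 |   9 | babbaaabbaba
  14 |   6 | babbabbaaabbaba
  15 |  11 | bbaaabbaba
  16 |   0 | bbaabbbabbabbaaabbaba
  17 |  16 | bbaba
  18 |   8 | bbabbaaabbaba
  19 |   5 | bbabbabbaaabbaba
  20 |   4 | bbbabbabbaaabbaba

SA = [20, 13, 14, 2, 18, 10, 15, 7, 3, 19, 12, 1, 17, 9, 6, 11, 0, 16, 8, 5, 4]
i: (SA[i-1],SA[i]) lcp shared
  1: (20,13) 1 'a'
  2: (13,14) 2 'aa'
  3: (14,2) 4 'aabb'
  4: (2,18) 1 'a'
  5: (18,10) 2 'ab'
  6: (10,15) 4 'abba'
  7: (15,7) 5 'abbab'
  8: (7,3) 3 'abb'
  9: (3,19) 0 ''
  10: (19,12) 2 'ba'
  11: (12,1) 3 'baa'
  12: (1,17) 2 'ba'
  13: (17,9) 3 'bab'
  14: (9,6) 5 'babba'
  15: (6,11) 1 'b'
  16: (11,0) 4 'bbaa'
  17: (0,16) 3 'bba'
  18: (16,8) 4 'bbab'
  19: (8,5) 6 'bbabba'
  20: (5,4) 2 'bb'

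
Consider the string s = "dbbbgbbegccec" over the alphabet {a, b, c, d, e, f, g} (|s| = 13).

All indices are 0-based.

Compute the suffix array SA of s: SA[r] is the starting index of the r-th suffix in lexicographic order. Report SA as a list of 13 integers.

rank | idx | suffix
   0 |   1 | bbbgbbegccec
   1 |   5 | bbegccec
   2 |   2 | bbgbbegccec
   3 |   6 | begccec
   4 |   3 | bgbbegccec
   5 |  12 | c
   6 |   9 | ccec
   7 |  10 | cec
   8 |   0 | dbbbgbbegccec
   9 |  11 | ec
  10 |   7 | egccec
  11 |   4 | gbbegccec
  12 |   8 | gccec

[1, 5, 2, 6, 3, 12, 9, 10, 0, 11, 7, 4, 8]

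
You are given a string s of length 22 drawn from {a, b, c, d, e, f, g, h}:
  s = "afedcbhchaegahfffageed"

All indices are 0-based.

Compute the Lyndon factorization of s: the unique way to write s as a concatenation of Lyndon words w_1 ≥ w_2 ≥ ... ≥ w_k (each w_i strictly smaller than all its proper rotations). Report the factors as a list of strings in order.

["afedcbhch", "aegahfffageed"]

emit factor 1: 'afedcbhch' (i=0, period=9)
emit factor 2: 'aegahfffageed' (i=9, period=13)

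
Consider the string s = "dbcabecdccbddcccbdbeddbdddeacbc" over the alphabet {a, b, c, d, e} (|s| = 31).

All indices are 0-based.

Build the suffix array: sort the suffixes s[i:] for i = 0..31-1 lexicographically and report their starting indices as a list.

rank→(start, suffix):
  0 → (3, 'abecdccbddcccbdbeddbdddeacbc')
  1 → (27, 'acbc')
  2 → (29, 'bc')
  3 → (1, 'bcabecdccbddcccbdbeddbdddeacbc')
  4 → (16, 'bdbeddbdddeacbc')
  5 → (10, 'bddcccbdbeddbdddeacbc')
  6 → (22, 'bdddeacbc')
  7 → (4, 'becdccbddcccbdbeddbdddeacbc')
  8 → (18, 'beddbdddeacbc')
  9 → (30, 'c')
  10 → (2, 'cabecdccbddcccbdbeddbdddeacbc')
  11 → (28, 'cbc')
  12 → (15, 'cbdbeddbdddeacbc')
  13 → (9, 'cbddcccbdbeddbdddeacbc')
  14 → (14, 'ccbdbeddbdddeacbc')
  15 → (8, 'ccbddcccbdbeddbdddeacbc')
  16 → (13, 'cccbdbeddbdddeacbc')
  17 → (6, 'cdccbddcccbdbeddbdddeacbc')
  18 → (0, 'dbcabecdccbddcccbdbeddbdddeacbc')
  19 → (21, 'dbdddeacbc')
  20 → (17, 'dbeddbdddeacbc')
  21 → (7, 'dccbddcccbdbeddbdddeacbc')
  22 → (12, 'dcccbdbeddbdddeacbc')
  23 → (20, 'ddbdddeacbc')
  24 → (11, 'ddcccbdbeddbdddeacbc')
  25 → (23, 'dddeacbc')
  26 → (24, 'ddeacbc')
  27 → (25, 'deacbc')
  28 → (26, 'eacbc')
  29 → (5, 'ecdccbddcccbdbeddbdddeacbc')
  30 → (19, 'eddbdddeacbc')

[3, 27, 29, 1, 16, 10, 22, 4, 18, 30, 2, 28, 15, 9, 14, 8, 13, 6, 0, 21, 17, 7, 12, 20, 11, 23, 24, 25, 26, 5, 19]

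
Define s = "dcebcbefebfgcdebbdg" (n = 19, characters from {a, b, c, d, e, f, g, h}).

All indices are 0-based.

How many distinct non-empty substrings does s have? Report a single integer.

rank→(start, suffix):
  0 → (15, 'bbdg')
  1 → (3, 'bcbefebfgcdebbdg')
  2 → (16, 'bdg')
  3 → (5, 'befebfgcdebbdg')
  4 → (9, 'bfgcdebbdg')
  5 → (4, 'cbefebfgcdebbdg')
  6 → (12, 'cdebbdg')
  7 → (1, 'cebcbefebfgcdebbdg')
  8 → (0, 'dcebcbefebfgcdebbdg')
  9 → (13, 'debbdg')
  10 → (17, 'dg')
  11 → (14, 'ebbdg')
  12 → (2, 'ebcbefebfgcdebbdg')
  13 → (8, 'ebfgcdebbdg')
  14 → (6, 'efebfgcdebbdg')
  15 → (7, 'febfgcdebbdg')
  16 → (10, 'fgcdebbdg')
  17 → (18, 'g')
  18 → (11, 'gcdebbdg')

SA = [15, 3, 16, 5, 9, 4, 12, 1, 0, 13, 17, 14, 2, 8, 6, 7, 10, 18, 11]
rank  pair      lcp
   1  s[15:],s[3:]  1  'b'
   2  s[3:],s[16:]  1  'b'
   3  s[16:],s[5:]  1  'b'
   4  s[5:],s[9:]  1  'b'
   5  s[9:],s[4:]  0  ''
   6  s[4:],s[12:]  1  'c'
   7  s[12:],s[1:]  1  'c'
   8  s[1:],s[0:]  0  ''
   9  s[0:],s[13:]  1  'd'
  10  s[13:],s[17:]  1  'd'
  11  s[17:],s[14:]  0  ''
  12  s[14:],s[2:]  2  'eb'
  13  s[2:],s[8:]  2  'eb'
  14  s[8:],s[6:]  1  'e'
  15  s[6:],s[7:]  0  ''
  16  s[7:],s[10:]  1  'f'
  17  s[10:],s[18:]  0  ''
  18  s[18:],s[11:]  1  'g'

n(n+1)/2 = 19·20/2 = 190
Σ LCP = 0 + 1 + 1 + 1 + 1 + 0 + 1 + 1 + 0 + 1 + 1 + 0 + 2 + 2 + 1 + 0 + 1 + 0 + 1 = 15
distinct = 190 − 15 = 175

175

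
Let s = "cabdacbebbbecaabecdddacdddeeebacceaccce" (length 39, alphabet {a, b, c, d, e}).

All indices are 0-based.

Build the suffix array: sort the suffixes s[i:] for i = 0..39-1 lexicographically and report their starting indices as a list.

[13, 1, 14, 4, 34, 30, 21, 29, 8, 9, 2, 6, 10, 15, 12, 0, 5, 35, 36, 31, 17, 22, 37, 32, 3, 20, 19, 18, 23, 24, 25, 38, 33, 28, 7, 11, 16, 27, 26]

rank→(start, suffix):
  0 → (13, 'aabecdddacdddeeebacceaccce')
  1 → (1, 'abdacbebbbecaabecdddacdddeeebacceaccce')
  2 → (14, 'abecdddacdddeeebacceaccce')
  3 → (4, 'acbebbbecaabecdddacdddeeebacceaccce')
  4 → (34, 'accce')
  5 → (30, 'acceaccce')
  6 → (21, 'acdddeeebacceaccce')
  7 → (29, 'bacceaccce')
  8 → (8, 'bbbecaabecdddacdddeeebacceaccce')
  9 → (9, 'bbecaabecdddacdddeeebacceaccce')
  10 → (2, 'bdacbebbbecaabecdddacdddeeebacceaccce')
  11 → (6, 'bebbbecaabecdddacdddeeebacceaccce')
  12 → (10, 'becaabecdddacdddeeebacceaccce')
  13 → (15, 'becdddacdddeeebacceaccce')
  14 → (12, 'caabecdddacdddeeebacceaccce')
  15 → (0, 'cabdacbebbbecaabecdddacdddeeebacceaccce')
  16 → (5, 'cbebbbecaabecdddacdddeeebacceaccce')
  17 → (35, 'ccce')
  18 → (36, 'cce')
  19 → (31, 'cceaccce')
  20 → (17, 'cdddacdddeeebacceaccce')
  21 → (22, 'cdddeeebacceaccce')
  22 → (37, 'ce')
  23 → (32, 'ceaccce')
  24 → (3, 'dacbebbbecaabecdddacdddeeebacceaccce')
  25 → (20, 'dacdddeeebacceaccce')
  26 → (19, 'ddacdddeeebacceaccce')
  27 → (18, 'dddacdddeeebacceaccce')
  28 → (23, 'dddeeebacceaccce')
  29 → (24, 'ddeeebacceaccce')
  30 → (25, 'deeebacceaccce')
  31 → (38, 'e')
  32 → (33, 'eaccce')
  33 → (28, 'ebacceaccce')
  34 → (7, 'ebbbecaabecdddacdddeeebacceaccce')
  35 → (11, 'ecaabecdddacdddeeebacceaccce')
  36 → (16, 'ecdddacdddeeebacceaccce')
  37 → (27, 'eebacceaccce')
  38 → (26, 'eeebacceaccce')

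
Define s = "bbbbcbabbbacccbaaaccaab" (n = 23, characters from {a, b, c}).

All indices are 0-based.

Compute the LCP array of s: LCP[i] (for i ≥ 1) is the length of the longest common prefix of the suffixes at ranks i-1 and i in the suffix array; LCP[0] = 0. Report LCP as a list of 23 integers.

[0, 2, 2, 1, 2, 1, 3, 0, 1, 2, 2, 1, 2, 3, 3, 2, 1, 0, 1, 3, 1, 2, 2]

sorted suffixes:
  #0 SA[0]=15  'aaaccaab'
  #1 SA[1]=20  'aab'
  #2 SA[2]=16  'aaccaab'
  #3 SA[3]=21  'ab'
  #4 SA[4]=6  'abbbacccbaaaccaab'
  #5 SA[5]=17  'accaab'
  #6 SA[6]=10  'acccbaaaccaab'
  #7 SA[7]=22  'b'
  #8 SA[8]=14  'baaaccaab'
  #9 SA[9]=5  'babbbacccbaaaccaab'
  #10 SA[10]=9  'bacccbaaaccaab'
  #11 SA[11]=8  'bbacccbaaaccaab'
  #12 SA[12]=7  'bbbacccbaaaccaab'
  #13 SA[13]=0  'bbbbcbabbbacccbaaaccaab'
  #14 SA[14]=1  'bbbcbabbbacccbaaaccaab'
  #15 SA[15]=2  'bbcbabbbacccbaaaccaab'
  #16 SA[16]=3  'bcbabbbacccbaaaccaab'
  #17 SA[17]=19  'caab'
  #18 SA[18]=13  'cbaaaccaab'
  #19 SA[19]=4  'cbabbbacccbaaaccaab'
  #20 SA[20]=18  'ccaab'
  #21 SA[21]=12  'ccbaaaccaab'
  #22 SA[22]=11  'cccbaaaccaab'

SA = [15, 20, 16, 21, 6, 17, 10, 22, 14, 5, 9, 8, 7, 0, 1, 2, 3, 19, 13, 4, 18, 12, 11]
i: (SA[i-1],SA[i]) lcp shared
  1: (15,20) 2 'aa'
  2: (20,16) 2 'aa'
  3: (16,21) 1 'a'
  4: (21,6) 2 'ab'
  5: (6,17) 1 'a'
  6: (17,10) 3 'acc'
  7: (10,22) 0 ''
  8: (22,14) 1 'b'
  9: (14,5) 2 'ba'
  10: (5,9) 2 'ba'
  11: (9,8) 1 'b'
  12: (8,7) 2 'bb'
  13: (7,0) 3 'bbb'
  14: (0,1) 3 'bbb'
  15: (1,2) 2 'bb'
  16: (2,3) 1 'b'
  17: (3,19) 0 ''
  18: (19,13) 1 'c'
  19: (13,4) 3 'cba'
  20: (4,18) 1 'c'
  21: (18,12) 2 'cc'
  22: (12,11) 2 'cc'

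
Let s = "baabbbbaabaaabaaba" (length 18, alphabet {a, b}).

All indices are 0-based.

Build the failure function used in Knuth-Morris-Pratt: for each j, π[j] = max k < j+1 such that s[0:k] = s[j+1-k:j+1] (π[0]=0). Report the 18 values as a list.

π[0] = 0
j=1 s[j]='a': π[1]=0 (border '')
j=2 s[j]='a': π[2]=0 (border '')
j=3 s[j]='b': π[3]=1 (border 'b')
j=4 s[j]='b': k: 1→0; π[4]=1 (border 'b')
j=5 s[j]='b': k: 1→0; π[5]=1 (border 'b')
j=6 s[j]='b': k: 1→0; π[6]=1 (border 'b')
j=7 s[j]='a': π[7]=2 (border 'ba')
j=8 s[j]='a': π[8]=3 (border 'baa')
j=9 s[j]='b': π[9]=4 (border 'baab')
j=10 s[j]='a': k: 4→1; π[10]=2 (border 'ba')
j=11 s[j]='a': π[11]=3 (border 'baa')
j=12 s[j]='a': k: 3→0; π[12]=0 (border '')
j=13 s[j]='b': π[13]=1 (border 'b')
j=14 s[j]='a': π[14]=2 (border 'ba')
j=15 s[j]='a': π[15]=3 (border 'baa')
j=16 s[j]='b': π[16]=4 (border 'baab')
j=17 s[j]='a': k: 4→1; π[17]=2 (border 'ba')

[0, 0, 0, 1, 1, 1, 1, 2, 3, 4, 2, 3, 0, 1, 2, 3, 4, 2]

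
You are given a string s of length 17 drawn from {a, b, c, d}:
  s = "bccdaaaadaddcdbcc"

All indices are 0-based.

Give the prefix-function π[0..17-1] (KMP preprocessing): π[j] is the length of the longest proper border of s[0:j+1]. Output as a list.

[0, 0, 0, 0, 0, 0, 0, 0, 0, 0, 0, 0, 0, 0, 1, 2, 3]

π[0] = 0
j=1 s[j]='c': π[1]=0 (border '')
j=2 s[j]='c': π[2]=0 (border '')
j=3 s[j]='d': π[3]=0 (border '')
j=4 s[j]='a': π[4]=0 (border '')
j=5 s[j]='a': π[5]=0 (border '')
j=6 s[j]='a': π[6]=0 (border '')
j=7 s[j]='a': π[7]=0 (border '')
j=8 s[j]='d': π[8]=0 (border '')
j=9 s[j]='a': π[9]=0 (border '')
j=10 s[j]='d': π[10]=0 (border '')
j=11 s[j]='d': π[11]=0 (border '')
j=12 s[j]='c': π[12]=0 (border '')
j=13 s[j]='d': π[13]=0 (border '')
j=14 s[j]='b': π[14]=1 (border 'b')
j=15 s[j]='c': π[15]=2 (border 'bc')
j=16 s[j]='c': π[16]=3 (border 'bcc')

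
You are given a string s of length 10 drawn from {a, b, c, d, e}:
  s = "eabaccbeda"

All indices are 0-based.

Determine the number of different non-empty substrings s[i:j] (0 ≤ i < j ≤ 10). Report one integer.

rank | idx | suffix
   0 |   9 | a
   1 |   1 | abaccbeda
   2 |   3 | accbeda
   3 |   2 | baccbeda
   4 |   6 | beda
   5 |   5 | cbeda
   6 |   4 | ccbeda
   7 |   8 | da
   8 |   0 | eabaccbeda
   9 |   7 | eda

SA = [9, 1, 3, 2, 6, 5, 4, 8, 0, 7]
rank  pair      lcp
   1  s[9:],s[1:]  1  'a'
   2  s[1:],s[3:]  1  'a'
   3  s[3:],s[2:]  0  ''
   4  s[2:],s[6:]  1  'b'
   5  s[6:],s[5:]  0  ''
   6  s[5:],s[4:]  1  'c'
   7  s[4:],s[8:]  0  ''
   8  s[8:],s[0:]  0  ''
   9  s[0:],s[7:]  1  'e'

n(n+1)/2 = 10·11/2 = 55
Σ LCP = 0 + 1 + 1 + 0 + 1 + 0 + 1 + 0 + 0 + 1 = 5
distinct = 55 − 5 = 50

50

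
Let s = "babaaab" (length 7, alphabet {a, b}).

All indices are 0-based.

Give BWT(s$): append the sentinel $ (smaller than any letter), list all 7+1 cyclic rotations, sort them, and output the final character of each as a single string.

bbaabaa$

rank  rotation  last
    0  $babaaab  b
    1  aaab$bab  b
    2  aab$baba  a
    3  ab$babaa  a
    4  abaaab$b  b
    5  b$babaaa  a
    6  baaab$ba  a
    7  babaaab$  $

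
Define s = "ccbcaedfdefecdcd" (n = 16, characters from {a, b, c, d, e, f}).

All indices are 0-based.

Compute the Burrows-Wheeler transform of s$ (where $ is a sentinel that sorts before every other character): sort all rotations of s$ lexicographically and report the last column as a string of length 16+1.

dccbc$deccfefadde

rank  rotation           last
    0  $ccbcaedfdefecdcd  d
    1  aedfdefecdcd$ccbc  c
    2  bcaedfdefecdcd$cc  c
    3  caedfdefecdcd$ccb  b
    4  cbcaedfdefecdcd$c  c
    5  ccbcaedfdefecdcd$  $
    6  cd$ccbcaedfdefecd  d
    7  cdcd$ccbcaedfdefe  e
    8  d$ccbcaedfdefecdc  c
    9  dcd$ccbcaedfdefec  c
   10  defecdcd$ccbcaedf  f
   11  dfdefecdcd$ccbcae  e
   12  ecdcd$ccbcaedfdef  f
   13  edfdefecdcd$ccbca  a
   14  efecdcd$ccbcaedfd  d
   15  fdefecdcd$ccbcaed  d
   16  fecdcd$ccbcaedfde  e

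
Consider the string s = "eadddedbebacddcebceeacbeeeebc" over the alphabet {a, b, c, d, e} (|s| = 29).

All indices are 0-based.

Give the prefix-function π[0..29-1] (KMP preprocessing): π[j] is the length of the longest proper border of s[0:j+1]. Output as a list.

π[0] = 0
j=1 s[j]='a': π[1]=0 (border '')
j=2 s[j]='d': π[2]=0 (border '')
j=3 s[j]='d': π[3]=0 (border '')
j=4 s[j]='d': π[4]=0 (border '')
j=5 s[j]='e': π[5]=1 (border 'e')
j=6 s[j]='d': k: 1→0; π[6]=0 (border '')
j=7 s[j]='b': π[7]=0 (border '')
j=8 s[j]='e': π[8]=1 (border 'e')
j=9 s[j]='b': k: 1→0; π[9]=0 (border '')
j=10 s[j]='a': π[10]=0 (border '')
j=11 s[j]='c': π[11]=0 (border '')
j=12 s[j]='d': π[12]=0 (border '')
j=13 s[j]='d': π[13]=0 (border '')
j=14 s[j]='c': π[14]=0 (border '')
j=15 s[j]='e': π[15]=1 (border 'e')
j=16 s[j]='b': k: 1→0; π[16]=0 (border '')
j=17 s[j]='c': π[17]=0 (border '')
j=18 s[j]='e': π[18]=1 (border 'e')
j=19 s[j]='e': k: 1→0; π[19]=1 (border 'e')
j=20 s[j]='a': π[20]=2 (border 'ea')
j=21 s[j]='c': k: 2→0; π[21]=0 (border '')
j=22 s[j]='b': π[22]=0 (border '')
j=23 s[j]='e': π[23]=1 (border 'e')
j=24 s[j]='e': k: 1→0; π[24]=1 (border 'e')
j=25 s[j]='e': k: 1→0; π[25]=1 (border 'e')
j=26 s[j]='e': k: 1→0; π[26]=1 (border 'e')
j=27 s[j]='b': k: 1→0; π[27]=0 (border '')
j=28 s[j]='c': π[28]=0 (border '')

[0, 0, 0, 0, 0, 1, 0, 0, 1, 0, 0, 0, 0, 0, 0, 1, 0, 0, 1, 1, 2, 0, 0, 1, 1, 1, 1, 0, 0]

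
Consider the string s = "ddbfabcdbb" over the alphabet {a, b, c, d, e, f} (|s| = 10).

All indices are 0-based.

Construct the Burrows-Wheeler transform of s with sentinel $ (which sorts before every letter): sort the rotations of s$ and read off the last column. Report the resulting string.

rank  rotation     last
    0  $ddbfabcdbb  b
    1  abcdbb$ddbf  f
    2  b$ddbfabcdb  b
    3  bb$ddbfabcd  d
    4  bcdbb$ddbfa  a
    5  bfabcdbb$dd  d
    6  cdbb$ddbfab  b
    7  dbb$ddbfabc  c
    8  dbfabcdbb$d  d
    9  ddbfabcdbb$  $
   10  fabcdbb$ddb  b

bfbdadbcd$b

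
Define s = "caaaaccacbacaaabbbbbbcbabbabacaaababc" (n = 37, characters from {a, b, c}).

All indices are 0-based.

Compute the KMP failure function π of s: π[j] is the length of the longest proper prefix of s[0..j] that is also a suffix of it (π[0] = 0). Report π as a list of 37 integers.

[0, 0, 0, 0, 0, 1, 1, 2, 1, 0, 0, 1, 2, 3, 4, 0, 0, 0, 0, 0, 0, 1, 0, 0, 0, 0, 0, 0, 0, 1, 2, 3, 4, 0, 0, 0, 1]

π[0] = 0
j=1 s[j]='a': π[1]=0 (border '')
j=2 s[j]='a': π[2]=0 (border '')
j=3 s[j]='a': π[3]=0 (border '')
j=4 s[j]='a': π[4]=0 (border '')
j=5 s[j]='c': π[5]=1 (border 'c')
j=6 s[j]='c': k: 1→0; π[6]=1 (border 'c')
j=7 s[j]='a': π[7]=2 (border 'ca')
j=8 s[j]='c': k: 2→0; π[8]=1 (border 'c')
j=9 s[j]='b': k: 1→0; π[9]=0 (border '')
j=10 s[j]='a': π[10]=0 (border '')
j=11 s[j]='c': π[11]=1 (border 'c')
j=12 s[j]='a': π[12]=2 (border 'ca')
j=13 s[j]='a': π[13]=3 (border 'caa')
j=14 s[j]='a': π[14]=4 (border 'caaa')
j=15 s[j]='b': k: 4→0; π[15]=0 (border '')
j=16 s[j]='b': π[16]=0 (border '')
j=17 s[j]='b': π[17]=0 (border '')
j=18 s[j]='b': π[18]=0 (border '')
j=19 s[j]='b': π[19]=0 (border '')
j=20 s[j]='b': π[20]=0 (border '')
j=21 s[j]='c': π[21]=1 (border 'c')
j=22 s[j]='b': k: 1→0; π[22]=0 (border '')
j=23 s[j]='a': π[23]=0 (border '')
j=24 s[j]='b': π[24]=0 (border '')
j=25 s[j]='b': π[25]=0 (border '')
j=26 s[j]='a': π[26]=0 (border '')
j=27 s[j]='b': π[27]=0 (border '')
j=28 s[j]='a': π[28]=0 (border '')
j=29 s[j]='c': π[29]=1 (border 'c')
j=30 s[j]='a': π[30]=2 (border 'ca')
j=31 s[j]='a': π[31]=3 (border 'caa')
j=32 s[j]='a': π[32]=4 (border 'caaa')
j=33 s[j]='b': k: 4→0; π[33]=0 (border '')
j=34 s[j]='a': π[34]=0 (border '')
j=35 s[j]='b': π[35]=0 (border '')
j=36 s[j]='c': π[36]=1 (border 'c')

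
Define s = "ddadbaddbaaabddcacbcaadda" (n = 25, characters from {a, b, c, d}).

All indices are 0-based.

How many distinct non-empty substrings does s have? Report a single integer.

290

rank→(start, suffix):
  0 → (24, 'a')
  1 → (9, 'aaabddcacbcaadda')
  2 → (10, 'aabddcacbcaadda')
  3 → (20, 'aadda')
  4 → (11, 'abddcacbcaadda')
  5 → (16, 'acbcaadda')
  6 → (2, 'adbaddbaaabddcacbcaadda')
  7 → (21, 'adda')
  8 → (5, 'addbaaabddcacbcaadda')
  9 → (8, 'baaabddcacbcaadda')
  10 → (4, 'baddbaaabddcacbcaadda')
  11 → (18, 'bcaadda')
  12 → (12, 'bddcacbcaadda')
  13 → (19, 'caadda')
  14 → (15, 'cacbcaadda')
  15 → (17, 'cbcaadda')
  16 → (23, 'da')
  17 → (1, 'dadbaddbaaabddcacbcaadda')
  18 → (7, 'dbaaabddcacbcaadda')
  19 → (3, 'dbaddbaaabddcacbcaadda')
  20 → (14, 'dcacbcaadda')
  21 → (22, 'dda')
  22 → (0, 'ddadbaddbaaabddcacbcaadda')
  23 → (6, 'ddbaaabddcacbcaadda')
  24 → (13, 'ddcacbcaadda')

SA = [24, 9, 10, 20, 11, 16, 2, 21, 5, 8, 4, 18, 12, 19, 15, 17, 23, 1, 7, 3, 14, 22, 0, 6, 13]
[i] adj suffixes → lcp
  [1] 24/9 → 1 ('a')
  [2] 9/10 → 2 ('aa')
  [3] 10/20 → 2 ('aa')
  [4] 20/11 → 1 ('a')
  [5] 11/16 → 1 ('a')
  [6] 16/2 → 1 ('a')
  [7] 2/21 → 2 ('ad')
  [8] 21/5 → 3 ('add')
  [9] 5/8 → 0 ('')
  [10] 8/4 → 2 ('ba')
  [11] 4/18 → 1 ('b')
  [12] 18/12 → 1 ('b')
  [13] 12/19 → 0 ('')
  [14] 19/15 → 2 ('ca')
  [15] 15/17 → 1 ('c')
  [16] 17/23 → 0 ('')
  [17] 23/1 → 2 ('da')
  [18] 1/7 → 1 ('d')
  [19] 7/3 → 3 ('dba')
  [20] 3/14 → 1 ('d')
  [21] 14/22 → 1 ('d')
  [22] 22/0 → 3 ('dda')
  [23] 0/6 → 2 ('dd')
  [24] 6/13 → 2 ('dd')

n(n+1)/2 = 25·26/2 = 325
Σ LCP = 0 + 1 + 2 + 2 + 1 + 1 + 1 + 2 + 3 + 0 + 2 + 1 + 1 + 0 + 2 + 1 + 0 + 2 + 1 + 3 + 1 + 1 + 3 + 2 + 2 = 35
distinct = 325 − 35 = 290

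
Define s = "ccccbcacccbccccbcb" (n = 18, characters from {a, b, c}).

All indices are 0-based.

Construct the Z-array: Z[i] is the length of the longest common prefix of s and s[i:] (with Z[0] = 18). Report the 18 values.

[18, 3, 2, 1, 0, 1, 0, 3, 2, 1, 0, 6, 3, 2, 1, 0, 1, 0]

Z[0]=18
i=1: outside box; Z[1]=3 grow→box=[1,4)
i=2: min(r-i=2, Z[1]=3)=2; Z[2]=2
i=3: min(r-i=1, Z[2]=2)=1; Z[3]=1
i=4: outside box; Z[4]=0
i=5: outside box; Z[5]=1 grow→box=[5,6)
i=6: outside box; Z[6]=0
i=7: outside box; Z[7]=3 grow→box=[7,10)
i=8: min(r-i=2, Z[1]=3)=2; Z[8]=2
i=9: min(r-i=1, Z[2]=2)=1; Z[9]=1
i=10: outside box; Z[10]=0
i=11: outside box; Z[11]=6 grow→box=[11,17)
i=12: min(r-i=5, Z[1]=3)=3; Z[12]=3
i=13: min(r-i=4, Z[2]=2)=2; Z[13]=2
i=14: min(r-i=3, Z[3]=1)=1; Z[14]=1
i=15: min(r-i=2, Z[4]=0)=0; Z[15]=0
i=16: min(r-i=1, Z[5]=1)=1; Z[16]=1
i=17: outside box; Z[17]=0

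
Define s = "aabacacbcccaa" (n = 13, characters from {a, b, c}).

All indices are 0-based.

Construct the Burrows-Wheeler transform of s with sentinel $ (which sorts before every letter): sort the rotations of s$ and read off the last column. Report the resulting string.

rank  rotation        last
    0  $aabacacbcccaa  a
    1  a$aabacacbccca  a
    2  aa$aabacacbccc  c
    3  aabacacbcccaa$  $
    4  abacacbcccaa$a  a
    5  acacbcccaa$aab  b
    6  acbcccaa$aabac  c
    7  bacacbcccaa$aa  a
    8  bcccaa$aabacac  c
    9  caa$aabacacbcc  c
   10  cacbcccaa$aaba  a
   11  cbcccaa$aabaca  a
   12  ccaa$aabacacbc  c
   13  cccaa$aabacacb  b

aac$abcaccaacb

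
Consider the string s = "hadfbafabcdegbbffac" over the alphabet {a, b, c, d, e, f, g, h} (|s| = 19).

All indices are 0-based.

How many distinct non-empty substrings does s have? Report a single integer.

178

rank | idx | suffix
   0 |   7 | abcdegbbffac
   1 |  17 | ac
   2 |   1 | adfbafabcdegbbffac
   3 |   5 | afabcdegbbffac
   4 |   4 | bafabcdegbbffac
   5 |  13 | bbffac
   6 |   8 | bcdegbbffac
   7 |  14 | bffac
   8 |  18 | c
   9 |   9 | cdegbbffac
  10 |  10 | degbbffac
  11 |   2 | dfbafabcdegbbffac
  12 |  11 | egbbffac
  13 |   6 | fabcdegbbffac
  14 |  16 | fac
  15 |   3 | fbafabcdegbbffac
  16 |  15 | ffac
  17 |  12 | gbbffac
  18 |   0 | hadfbafabcdegbbffac

SA = [7, 17, 1, 5, 4, 13, 8, 14, 18, 9, 10, 2, 11, 6, 16, 3, 15, 12, 0]
i: (SA[i-1],SA[i]) lcp shared
  1: (7,17) 1 'a'
  2: (17,1) 1 'a'
  3: (1,5) 1 'a'
  4: (5,4) 0 ''
  5: (4,13) 1 'b'
  6: (13,8) 1 'b'
  7: (8,14) 1 'b'
  8: (14,18) 0 ''
  9: (18,9) 1 'c'
  10: (9,10) 0 ''
  11: (10,2) 1 'd'
  12: (2,11) 0 ''
  13: (11,6) 0 ''
  14: (6,16) 2 'fa'
  15: (16,3) 1 'f'
  16: (3,15) 1 'f'
  17: (15,12) 0 ''
  18: (12,0) 0 ''

n(n+1)/2 = 19·20/2 = 190
Σ LCP = 0 + 1 + 1 + 1 + 0 + 1 + 1 + 1 + 0 + 1 + 0 + 1 + 0 + 0 + 2 + 1 + 1 + 0 + 0 = 12
distinct = 190 − 12 = 178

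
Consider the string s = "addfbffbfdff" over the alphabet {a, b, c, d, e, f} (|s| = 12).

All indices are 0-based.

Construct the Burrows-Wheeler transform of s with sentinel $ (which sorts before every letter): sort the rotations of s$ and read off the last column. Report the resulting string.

f$ffadfffdbdb

rank  rotation       last
    0  $addfbffbfdff  f
    1  addfbffbfdff$  $
    2  bfdff$addfbff  f
    3  bffbfdff$addf  f
    4  ddfbffbfdff$a  a
    5  dfbffbfdff$ad  d
    6  dff$addfbffbf  f
    7  f$addfbffbfdf  f
    8  fbfdff$addfbf  f
    9  fbffbfdff$add  d
   10  fdff$addfbffb  b
   11  ff$addfbffbfd  d
   12  ffbfdff$addfb  b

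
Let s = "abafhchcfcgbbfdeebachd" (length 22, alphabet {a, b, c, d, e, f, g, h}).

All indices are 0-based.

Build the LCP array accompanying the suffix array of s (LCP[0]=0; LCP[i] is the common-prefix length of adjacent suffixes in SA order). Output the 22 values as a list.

[0, 1, 1, 0, 2, 1, 1, 0, 1, 1, 2, 0, 1, 0, 1, 0, 1, 1, 0, 0, 2, 1]

rank→(start, suffix):
  0 → (0, 'abafhchcfcgbbfdeebachd')
  1 → (18, 'achd')
  2 → (2, 'afhchcfcgbbfdeebachd')
  3 → (17, 'bachd')
  4 → (1, 'bafhchcfcgbbfdeebachd')
  5 → (11, 'bbfdeebachd')
  6 → (12, 'bfdeebachd')
  7 → (7, 'cfcgbbfdeebachd')
  8 → (9, 'cgbbfdeebachd')
  9 → (5, 'chcfcgbbfdeebachd')
  10 → (19, 'chd')
  11 → (21, 'd')
  12 → (14, 'deebachd')
  13 → (16, 'ebachd')
  14 → (15, 'eebachd')
  15 → (8, 'fcgbbfdeebachd')
  16 → (13, 'fdeebachd')
  17 → (3, 'fhchcfcgbbfdeebachd')
  18 → (10, 'gbbfdeebachd')
  19 → (6, 'hcfcgbbfdeebachd')
  20 → (4, 'hchcfcgbbfdeebachd')
  21 → (20, 'hd')

SA = [0, 18, 2, 17, 1, 11, 12, 7, 9, 5, 19, 21, 14, 16, 15, 8, 13, 3, 10, 6, 4, 20]
[i] adj suffixes → lcp
  [1] 0/18 → 1 ('a')
  [2] 18/2 → 1 ('a')
  [3] 2/17 → 0 ('')
  [4] 17/1 → 2 ('ba')
  [5] 1/11 → 1 ('b')
  [6] 11/12 → 1 ('b')
  [7] 12/7 → 0 ('')
  [8] 7/9 → 1 ('c')
  [9] 9/5 → 1 ('c')
  [10] 5/19 → 2 ('ch')
  [11] 19/21 → 0 ('')
  [12] 21/14 → 1 ('d')
  [13] 14/16 → 0 ('')
  [14] 16/15 → 1 ('e')
  [15] 15/8 → 0 ('')
  [16] 8/13 → 1 ('f')
  [17] 13/3 → 1 ('f')
  [18] 3/10 → 0 ('')
  [19] 10/6 → 0 ('')
  [20] 6/4 → 2 ('hc')
  [21] 4/20 → 1 ('h')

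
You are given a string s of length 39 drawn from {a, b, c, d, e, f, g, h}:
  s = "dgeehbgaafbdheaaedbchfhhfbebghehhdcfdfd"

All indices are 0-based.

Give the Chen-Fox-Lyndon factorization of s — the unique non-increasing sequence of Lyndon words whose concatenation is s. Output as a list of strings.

emit factor 1: 'dgeeh' (i=0, period=5)
emit factor 2: 'bg' (i=5, period=2)
emit factor 3: 'aafbdhe' (i=7, period=7)
emit factor 4: 'aaedbchfhhfbebghehhdcfdfd' (i=14, period=25)

["dgeeh", "bg", "aafbdhe", "aaedbchfhhfbebghehhdcfdfd"]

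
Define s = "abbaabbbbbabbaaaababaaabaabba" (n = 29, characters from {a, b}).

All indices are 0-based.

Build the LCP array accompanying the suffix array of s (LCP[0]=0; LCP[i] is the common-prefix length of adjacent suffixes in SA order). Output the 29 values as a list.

rank | idx | suffix
   0 |  28 | a
   1 |  13 | aaaababaaabaabba
   2 |  20 | aaabaabba
   3 |  14 | aaababaaabaabba
   4 |  21 | aabaabba
   5 |  15 | aababaaabaabba
   6 |  24 | aabba
   7 |   3 | aabbbbbabbaaaababaaabaabba
   8 |  18 | abaaabaabba
   9 |  22 | abaabba
  10 |  16 | ababaaabaabba
  11 |  25 | abba
  12 |  10 | abbaaaababaaabaabba
  13 |   0 | abbaabbbbbabbaaaababaaabaabba
  14 |   4 | abbbbbabbaaaababaaabaabba
  15 |  27 | ba
  16 |  12 | baaaababaaabaabba
  17 |  19 | baaabaabba
  18 |  23 | baabba
  19 |   2 | baabbbbbabbaaaababaaabaabba
  20 |  17 | babaaabaabba
  21 |   9 | babbaaaababaaabaabba
  22 |  26 | bba
  23 |  11 | bbaaaababaaabaabba
  24 |   1 | bbaabbbbbabbaaaababaaabaabba
  25 |   8 | bbabbaaaababaaabaabba
  26 |   7 | bbbabbaaaababaaabaabba
  27 |   6 | bbbbabbaaaababaaabaabba
  28 |   5 | bbbbbabbaaaababaaabaabba

SA = [28, 13, 20, 14, 21, 15, 24, 3, 18, 22, 16, 25, 10, 0, 4, 27, 12, 19, 23, 2, 17, 9, 26, 11, 1, 8, 7, 6, 5]
[i] adj suffixes → lcp
  [1] 28/13 → 1 ('a')
  [2] 13/20 → 3 ('aaa')
  [3] 20/14 → 5 ('aaaba')
  [4] 14/21 → 2 ('aa')
  [5] 21/15 → 4 ('aaba')
  [6] 15/24 → 3 ('aab')
  [7] 24/3 → 4 ('aabb')
  [8] 3/18 → 1 ('a')
  [9] 18/22 → 4 ('abaa')
  [10] 22/16 → 3 ('aba')
  [11] 16/25 → 2 ('ab')
  [12] 25/10 → 4 ('abba')
  [13] 10/0 → 5 ('abbaa')
  [14] 0/4 → 3 ('abb')
  [15] 4/27 → 0 ('')
  [16] 27/12 → 2 ('ba')
  [17] 12/19 → 4 ('baaa')
  [18] 19/23 → 3 ('baa')
  [19] 23/2 → 5 ('baabb')
  [20] 2/17 → 2 ('ba')
  [21] 17/9 → 3 ('bab')
  [22] 9/26 → 1 ('b')
  [23] 26/11 → 3 ('bba')
  [24] 11/1 → 4 ('bbaa')
  [25] 1/8 → 3 ('bba')
  [26] 8/7 → 2 ('bb')
  [27] 7/6 → 3 ('bbb')
  [28] 6/5 → 4 ('bbbb')

[0, 1, 3, 5, 2, 4, 3, 4, 1, 4, 3, 2, 4, 5, 3, 0, 2, 4, 3, 5, 2, 3, 1, 3, 4, 3, 2, 3, 4]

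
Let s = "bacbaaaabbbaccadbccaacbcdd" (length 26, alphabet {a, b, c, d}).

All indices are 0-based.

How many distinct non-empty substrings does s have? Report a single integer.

rank→(start, suffix):
  0 → (4, 'aaaabbbaccadbccaacbcdd')
  1 → (5, 'aaabbbaccadbccaacbcdd')
  2 → (6, 'aabbbaccadbccaacbcdd')
  3 → (19, 'aacbcdd')
  4 → (7, 'abbbaccadbccaacbcdd')
  5 → (1, 'acbaaaabbbaccadbccaacbcdd')
  6 → (20, 'acbcdd')
  7 → (11, 'accadbccaacbcdd')
  8 → (14, 'adbccaacbcdd')
  9 → (3, 'baaaabbbaccadbccaacbcdd')
  10 → (0, 'bacbaaaabbbaccadbccaacbcdd')
  11 → (10, 'baccadbccaacbcdd')
  12 → (9, 'bbaccadbccaacbcdd')
  13 → (8, 'bbbaccadbccaacbcdd')
  14 → (16, 'bccaacbcdd')
  15 → (22, 'bcdd')
  16 → (18, 'caacbcdd')
  17 → (13, 'cadbccaacbcdd')
  18 → (2, 'cbaaaabbbaccadbccaacbcdd')
  19 → (21, 'cbcdd')
  20 → (17, 'ccaacbcdd')
  21 → (12, 'ccadbccaacbcdd')
  22 → (23, 'cdd')
  23 → (25, 'd')
  24 → (15, 'dbccaacbcdd')
  25 → (24, 'dd')

SA = [4, 5, 6, 19, 7, 1, 20, 11, 14, 3, 0, 10, 9, 8, 16, 22, 18, 13, 2, 21, 17, 12, 23, 25, 15, 24]
[i] adj suffixes → lcp
  [1] 4/5 → 3 ('aaa')
  [2] 5/6 → 2 ('aa')
  [3] 6/19 → 2 ('aa')
  [4] 19/7 → 1 ('a')
  [5] 7/1 → 1 ('a')
  [6] 1/20 → 3 ('acb')
  [7] 20/11 → 2 ('ac')
  [8] 11/14 → 1 ('a')
  [9] 14/3 → 0 ('')
  [10] 3/0 → 2 ('ba')
  [11] 0/10 → 3 ('bac')
  [12] 10/9 → 1 ('b')
  [13] 9/8 → 2 ('bb')
  [14] 8/16 → 1 ('b')
  [15] 16/22 → 2 ('bc')
  [16] 22/18 → 0 ('')
  [17] 18/13 → 2 ('ca')
  [18] 13/2 → 1 ('c')
  [19] 2/21 → 2 ('cb')
  [20] 21/17 → 1 ('c')
  [21] 17/12 → 3 ('cca')
  [22] 12/23 → 1 ('c')
  [23] 23/25 → 0 ('')
  [24] 25/15 → 1 ('d')
  [25] 15/24 → 1 ('d')

n(n+1)/2 = 26·27/2 = 351
Σ LCP = 0 + 3 + 2 + 2 + 1 + 1 + 3 + 2 + 1 + 0 + 2 + 3 + 1 + 2 + 1 + 2 + 0 + 2 + 1 + 2 + 1 + 3 + 1 + 0 + 1 + 1 = 38
distinct = 351 − 38 = 313

313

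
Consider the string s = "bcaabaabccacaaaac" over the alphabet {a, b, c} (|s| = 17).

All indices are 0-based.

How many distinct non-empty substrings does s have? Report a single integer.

sorted suffixes:
  #0 SA[0]=12  'aaaac'
  #1 SA[1]=13  'aaac'
  #2 SA[2]=2  'aabaabccacaaaac'
  #3 SA[3]=5  'aabccacaaaac'
  #4 SA[4]=14  'aac'
  #5 SA[5]=3  'abaabccacaaaac'
  #6 SA[6]=6  'abccacaaaac'
  #7 SA[7]=15  'ac'
  #8 SA[8]=10  'acaaaac'
  #9 SA[9]=4  'baabccacaaaac'
  #10 SA[10]=0  'bcaabaabccacaaaac'
  #11 SA[11]=7  'bccacaaaac'
  #12 SA[12]=16  'c'
  #13 SA[13]=11  'caaaac'
  #14 SA[14]=1  'caabaabccacaaaac'
  #15 SA[15]=9  'cacaaaac'
  #16 SA[16]=8  'ccacaaaac'

SA = [12, 13, 2, 5, 14, 3, 6, 15, 10, 4, 0, 7, 16, 11, 1, 9, 8]
[i] adj suffixes → lcp
  [1] 12/13 → 3 ('aaa')
  [2] 13/2 → 2 ('aa')
  [3] 2/5 → 3 ('aab')
  [4] 5/14 → 2 ('aa')
  [5] 14/3 → 1 ('a')
  [6] 3/6 → 2 ('ab')
  [7] 6/15 → 1 ('a')
  [8] 15/10 → 2 ('ac')
  [9] 10/4 → 0 ('')
  [10] 4/0 → 1 ('b')
  [11] 0/7 → 2 ('bc')
  [12] 7/16 → 0 ('')
  [13] 16/11 → 1 ('c')
  [14] 11/1 → 3 ('caa')
  [15] 1/9 → 2 ('ca')
  [16] 9/8 → 1 ('c')

n(n+1)/2 = 17·18/2 = 153
Σ LCP = 0 + 3 + 2 + 3 + 2 + 1 + 2 + 1 + 2 + 0 + 1 + 2 + 0 + 1 + 3 + 2 + 1 = 26
distinct = 153 − 26 = 127

127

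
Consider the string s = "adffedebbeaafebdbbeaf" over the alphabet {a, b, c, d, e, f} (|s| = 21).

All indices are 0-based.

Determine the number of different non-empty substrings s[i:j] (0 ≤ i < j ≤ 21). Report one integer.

206

rank→(start, suffix):
  0 → (10, 'aafebdbbeaf')
  1 → (0, 'adffedebbeaafebdbbeaf')
  2 → (19, 'af')
  3 → (11, 'afebdbbeaf')
  4 → (7, 'bbeaafebdbbeaf')
  5 → (16, 'bbeaf')
  6 → (14, 'bdbbeaf')
  7 → (8, 'beaafebdbbeaf')
  8 → (17, 'beaf')
  9 → (15, 'dbbeaf')
  10 → (5, 'debbeaafebdbbeaf')
  11 → (1, 'dffedebbeaafebdbbeaf')
  12 → (9, 'eaafebdbbeaf')
  13 → (18, 'eaf')
  14 → (6, 'ebbeaafebdbbeaf')
  15 → (13, 'ebdbbeaf')
  16 → (4, 'edebbeaafebdbbeaf')
  17 → (20, 'f')
  18 → (12, 'febdbbeaf')
  19 → (3, 'fedebbeaafebdbbeaf')
  20 → (2, 'ffedebbeaafebdbbeaf')

SA = [10, 0, 19, 11, 7, 16, 14, 8, 17, 15, 5, 1, 9, 18, 6, 13, 4, 20, 12, 3, 2]
[i] adj suffixes → lcp
  [1] 10/0 → 1 ('a')
  [2] 0/19 → 1 ('a')
  [3] 19/11 → 2 ('af')
  [4] 11/7 → 0 ('')
  [5] 7/16 → 4 ('bbea')
  [6] 16/14 → 1 ('b')
  [7] 14/8 → 1 ('b')
  [8] 8/17 → 3 ('bea')
  [9] 17/15 → 0 ('')
  [10] 15/5 → 1 ('d')
  [11] 5/1 → 1 ('d')
  [12] 1/9 → 0 ('')
  [13] 9/18 → 2 ('ea')
  [14] 18/6 → 1 ('e')
  [15] 6/13 → 2 ('eb')
  [16] 13/4 → 1 ('e')
  [17] 4/20 → 0 ('')
  [18] 20/12 → 1 ('f')
  [19] 12/3 → 2 ('fe')
  [20] 3/2 → 1 ('f')

n(n+1)/2 = 21·22/2 = 231
Σ LCP = 0 + 1 + 1 + 2 + 0 + 4 + 1 + 1 + 3 + 0 + 1 + 1 + 0 + 2 + 1 + 2 + 1 + 0 + 1 + 2 + 1 = 25
distinct = 231 − 25 = 206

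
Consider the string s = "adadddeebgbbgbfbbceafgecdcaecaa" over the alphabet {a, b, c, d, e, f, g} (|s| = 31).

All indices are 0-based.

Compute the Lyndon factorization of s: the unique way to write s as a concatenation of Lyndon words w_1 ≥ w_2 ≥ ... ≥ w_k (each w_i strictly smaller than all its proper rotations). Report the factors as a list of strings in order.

emit factor 1: 'adadddeebgbbgbfbbceafgecdcaec' (i=0, period=29)
emit factor 2: 'a' (i=29, period=1)
emit factor 3: 'a' (i=30, period=1)

["adadddeebgbbgbfbbceafgecdcaec", "a", "a"]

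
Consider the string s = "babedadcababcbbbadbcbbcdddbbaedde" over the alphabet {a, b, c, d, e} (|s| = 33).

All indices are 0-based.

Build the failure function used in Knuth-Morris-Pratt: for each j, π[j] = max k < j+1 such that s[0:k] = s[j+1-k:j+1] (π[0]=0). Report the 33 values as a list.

π[0] = 0
j=1 s[j]='a': π[1]=0 (border '')
j=2 s[j]='b': π[2]=1 (border 'b')
j=3 s[j]='e': k: 1→0; π[3]=0 (border '')
j=4 s[j]='d': π[4]=0 (border '')
j=5 s[j]='a': π[5]=0 (border '')
j=6 s[j]='d': π[6]=0 (border '')
j=7 s[j]='c': π[7]=0 (border '')
j=8 s[j]='a': π[8]=0 (border '')
j=9 s[j]='b': π[9]=1 (border 'b')
j=10 s[j]='a': π[10]=2 (border 'ba')
j=11 s[j]='b': π[11]=3 (border 'bab')
j=12 s[j]='c': k: 3→1→0; π[12]=0 (border '')
j=13 s[j]='b': π[13]=1 (border 'b')
j=14 s[j]='b': k: 1→0; π[14]=1 (border 'b')
j=15 s[j]='b': k: 1→0; π[15]=1 (border 'b')
j=16 s[j]='a': π[16]=2 (border 'ba')
j=17 s[j]='d': k: 2→0; π[17]=0 (border '')
j=18 s[j]='b': π[18]=1 (border 'b')
j=19 s[j]='c': k: 1→0; π[19]=0 (border '')
j=20 s[j]='b': π[20]=1 (border 'b')
j=21 s[j]='b': k: 1→0; π[21]=1 (border 'b')
j=22 s[j]='c': k: 1→0; π[22]=0 (border '')
j=23 s[j]='d': π[23]=0 (border '')
j=24 s[j]='d': π[24]=0 (border '')
j=25 s[j]='d': π[25]=0 (border '')
j=26 s[j]='b': π[26]=1 (border 'b')
j=27 s[j]='b': k: 1→0; π[27]=1 (border 'b')
j=28 s[j]='a': π[28]=2 (border 'ba')
j=29 s[j]='e': k: 2→0; π[29]=0 (border '')
j=30 s[j]='d': π[30]=0 (border '')
j=31 s[j]='d': π[31]=0 (border '')
j=32 s[j]='e': π[32]=0 (border '')

[0, 0, 1, 0, 0, 0, 0, 0, 0, 1, 2, 3, 0, 1, 1, 1, 2, 0, 1, 0, 1, 1, 0, 0, 0, 0, 1, 1, 2, 0, 0, 0, 0]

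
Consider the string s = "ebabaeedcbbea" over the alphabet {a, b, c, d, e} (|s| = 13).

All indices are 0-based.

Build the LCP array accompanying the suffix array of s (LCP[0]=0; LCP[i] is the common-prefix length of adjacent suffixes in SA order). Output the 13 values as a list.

[0, 1, 1, 0, 2, 1, 1, 0, 0, 0, 1, 1, 1]

rank→(start, suffix):
  0 → (12, 'a')
  1 → (2, 'abaeedcbbea')
  2 → (4, 'aeedcbbea')
  3 → (1, 'babaeedcbbea')
  4 → (3, 'baeedcbbea')
  5 → (9, 'bbea')
  6 → (10, 'bea')
  7 → (8, 'cbbea')
  8 → (7, 'dcbbea')
  9 → (11, 'ea')
  10 → (0, 'ebabaeedcbbea')
  11 → (6, 'edcbbea')
  12 → (5, 'eedcbbea')

SA = [12, 2, 4, 1, 3, 9, 10, 8, 7, 11, 0, 6, 5]
i: (SA[i-1],SA[i]) lcp shared
  1: (12,2) 1 'a'
  2: (2,4) 1 'a'
  3: (4,1) 0 ''
  4: (1,3) 2 'ba'
  5: (3,9) 1 'b'
  6: (9,10) 1 'b'
  7: (10,8) 0 ''
  8: (8,7) 0 ''
  9: (7,11) 0 ''
  10: (11,0) 1 'e'
  11: (0,6) 1 'e'
  12: (6,5) 1 'e'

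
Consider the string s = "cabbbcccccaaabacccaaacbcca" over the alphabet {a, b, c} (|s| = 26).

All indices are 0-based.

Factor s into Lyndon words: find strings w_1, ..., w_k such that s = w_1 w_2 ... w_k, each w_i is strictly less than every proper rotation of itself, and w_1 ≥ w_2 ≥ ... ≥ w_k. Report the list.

["c", "abbbccccc", "aaabacccaaacbcc", "a"]

emit factor 1: 'c' (i=0, period=1)
emit factor 2: 'abbbccccc' (i=1, period=9)
emit factor 3: 'aaabacccaaacbcc' (i=10, period=15)
emit factor 4: 'a' (i=25, period=1)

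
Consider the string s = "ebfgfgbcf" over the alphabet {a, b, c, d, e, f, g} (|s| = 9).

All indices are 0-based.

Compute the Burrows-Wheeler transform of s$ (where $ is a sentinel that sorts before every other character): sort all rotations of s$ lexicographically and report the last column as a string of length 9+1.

fgeb$cgbff

rank  rotation    last
    0  $ebfgfgbcf  f
    1  bcf$ebfgfg  g
    2  bfgfgbcf$e  e
    3  cf$ebfgfgb  b
    4  ebfgfgbcf$  $
    5  f$ebfgfgbc  c
    6  fgbcf$ebfg  g
    7  fgfgbcf$eb  b
    8  gbcf$ebfgf  f
    9  gfgbcf$ebf  f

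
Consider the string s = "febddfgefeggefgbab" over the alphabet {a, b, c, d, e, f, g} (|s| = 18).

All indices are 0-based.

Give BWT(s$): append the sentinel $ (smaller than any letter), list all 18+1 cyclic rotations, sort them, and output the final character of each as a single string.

rank  rotation             last
    0  $febddfgefeggefgbab  b
    1  ab$febddfgefeggefgb  b
    2  b$febddfgefeggefgba  a
    3  bab$febddfgefeggefg  g
    4  bddfgefeggefgbab$fe  e
    5  ddfgefeggefgbab$feb  b
    6  dfgefeggefgbab$febd  d
    7  ebddfgefeggefgbab$f  f
    8  efeggefgbab$febddfg  g
    9  efgbab$febddfgefegg  g
   10  eggefgbab$febddfgef  f
   11  febddfgefeggefgbab$  $
   12  feggefgbab$febddfge  e
   13  fgbab$febddfgefegge  e
   14  fgefeggefgbab$febdd  d
   15  gbab$febddfgefeggef  f
   16  gefeggefgbab$febddf  f
   17  gefgbab$febddfgefeg  g
   18  ggefgbab$febddfgefe  e

bbagebdfggf$eedffge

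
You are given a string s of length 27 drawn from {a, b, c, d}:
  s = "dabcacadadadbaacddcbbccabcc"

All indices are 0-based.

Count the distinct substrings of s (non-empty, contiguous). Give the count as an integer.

339

rank | idx | suffix
   0 |  13 | aacddcbbccabcc
   1 |   1 | abcacadadadbaacddcbbccabcc
   2 |  23 | abcc
   3 |   4 | acadadadbaacddcbbccabcc
   4 |  14 | acddcbbccabcc
   5 |   6 | adadadbaacddcbbccabcc
   6 |   8 | adadbaacddcbbccabcc
   7 |  10 | adbaacddcbbccabcc
   8 |  12 | baacddcbbccabcc
   9 |  19 | bbccabcc
  10 |   2 | bcacadadadbaacddcbbccabcc
  11 |  24 | bcc
  12 |  20 | bccabcc
  13 |  26 | c
  14 |  22 | cabcc
  15 |   3 | cacadadadbaacddcbbccabcc
  16 |   5 | cadadadbaacddcbbccabcc
  17 |  18 | cbbccabcc
  18 |  25 | cc
  19 |  21 | ccabcc
  20 |  15 | cddcbbccabcc
  21 |   0 | dabcacadadadbaacddcbbccabcc
  22 |   7 | dadadbaacddcbbccabcc
  23 |   9 | dadbaacddcbbccabcc
  24 |  11 | dbaacddcbbccabcc
  25 |  17 | dcbbccabcc
  26 |  16 | ddcbbccabcc

SA = [13, 1, 23, 4, 14, 6, 8, 10, 12, 19, 2, 24, 20, 26, 22, 3, 5, 18, 25, 21, 15, 0, 7, 9, 11, 17, 16]
[i] adj suffixes → lcp
  [1] 13/1 → 1 ('a')
  [2] 1/23 → 3 ('abc')
  [3] 23/4 → 1 ('a')
  [4] 4/14 → 2 ('ac')
  [5] 14/6 → 1 ('a')
  [6] 6/8 → 4 ('adad')
  [7] 8/10 → 2 ('ad')
  [8] 10/12 → 0 ('')
  [9] 12/19 → 1 ('b')
  [10] 19/2 → 1 ('b')
  [11] 2/24 → 2 ('bc')
  [12] 24/20 → 3 ('bcc')
  [13] 20/26 → 0 ('')
  [14] 26/22 → 1 ('c')
  [15] 22/3 → 2 ('ca')
  [16] 3/5 → 2 ('ca')
  [17] 5/18 → 1 ('c')
  [18] 18/25 → 1 ('c')
  [19] 25/21 → 2 ('cc')
  [20] 21/15 → 1 ('c')
  [21] 15/0 → 0 ('')
  [22] 0/7 → 2 ('da')
  [23] 7/9 → 3 ('dad')
  [24] 9/11 → 1 ('d')
  [25] 11/17 → 1 ('d')
  [26] 17/16 → 1 ('d')

n(n+1)/2 = 27·28/2 = 378
Σ LCP = 0 + 1 + 3 + 1 + 2 + 1 + 4 + 2 + 0 + 1 + 1 + 2 + 3 + 0 + 1 + 2 + 2 + 1 + 1 + 2 + 1 + 0 + 2 + 3 + 1 + 1 + 1 = 39
distinct = 378 − 39 = 339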